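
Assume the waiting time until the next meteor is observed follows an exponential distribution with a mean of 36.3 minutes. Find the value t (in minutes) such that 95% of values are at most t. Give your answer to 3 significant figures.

The rate is λ = 1/36.3 = 0.0275482 per minute.
Set 1 − e^(−λt) = 0.95, so t = −ln(0.05)/λ = 2.9957/0.0275482 ≈ 108.745 minutes.

109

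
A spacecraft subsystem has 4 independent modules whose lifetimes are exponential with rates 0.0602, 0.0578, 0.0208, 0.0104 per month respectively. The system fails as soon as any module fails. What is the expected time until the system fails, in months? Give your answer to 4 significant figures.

6.702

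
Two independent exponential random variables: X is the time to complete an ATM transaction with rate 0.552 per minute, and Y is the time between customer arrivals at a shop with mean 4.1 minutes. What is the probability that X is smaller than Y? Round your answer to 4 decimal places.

λ_1 = 0.552, λ_2 = 1/4.1 = 0.243902.
For independent exponentials, P(X < Y) = λ_1/(λ_1+λ_2) = 0.552/0.795902 ≈ 0.6936.

0.6936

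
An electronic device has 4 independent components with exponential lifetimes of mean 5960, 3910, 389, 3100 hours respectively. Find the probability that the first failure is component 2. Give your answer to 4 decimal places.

0.0771

Rates: λ_i = 1/mean_i → 0.000167785, 0.000255754, 0.00257069, 0.000322581; Σλ = 0.00331681.
P(component 2 first) = λ_2/Σλ = 0.000255754/0.00331681 ≈ 0.0771.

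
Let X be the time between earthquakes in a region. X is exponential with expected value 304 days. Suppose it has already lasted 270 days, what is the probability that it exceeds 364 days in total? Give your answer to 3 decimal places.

The rate is λ = 1/304 = 0.00328947 per day.
P(X > s+t | X > s) = e^(−λ(s+t))/e^(−λs) = e^(−λt), independent of s = 270.
P(X > 94) = e^(−0.30921) ≈ 0.734.

0.734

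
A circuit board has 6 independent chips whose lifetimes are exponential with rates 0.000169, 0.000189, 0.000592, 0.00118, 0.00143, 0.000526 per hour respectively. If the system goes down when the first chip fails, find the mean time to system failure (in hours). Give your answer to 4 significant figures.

244.7

The time to first failure is exponential with rate Σλ = 0.000169 + 0.000189 + 0.000592 + 0.00118 + 0.00143 + 0.000526 = 0.004086.
E[min] = 1/Σλ = 1/0.004086 = 244.738 hours.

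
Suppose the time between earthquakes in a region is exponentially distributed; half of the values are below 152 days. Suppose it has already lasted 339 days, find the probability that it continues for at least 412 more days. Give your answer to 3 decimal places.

0.153

For an exponential, median = ln(2)/λ, so λ = ln 2 / 152 = 0.00456018 per day.
P(X > s+t | X > s) = e^(−λ(s+t))/e^(−λs) = e^(−λt), independent of s = 339.
P(X > 412) = e^(−1.8788) ≈ 0.153.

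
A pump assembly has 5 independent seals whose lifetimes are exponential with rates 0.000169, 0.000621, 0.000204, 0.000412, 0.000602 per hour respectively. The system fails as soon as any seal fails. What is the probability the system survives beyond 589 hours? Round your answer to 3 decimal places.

0.306

The time to first failure is exponential with rate Σλ = 0.000169 + 0.000621 + 0.000204 + 0.000412 + 0.000602 = 0.002008.
P(min > 589) = e^(−0.002008·589) = e^(−1.1827) ≈ 0.306.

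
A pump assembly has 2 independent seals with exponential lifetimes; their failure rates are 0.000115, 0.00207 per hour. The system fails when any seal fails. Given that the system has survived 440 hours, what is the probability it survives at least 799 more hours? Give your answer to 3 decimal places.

Time to first failure ~ Exp(Σλ) with Σλ = 0.002185.
By memorylessness, P(T > 440+799 | T > 440) = P(T > 799) = e^(−0.002185·799) ≈ 0.175.

0.175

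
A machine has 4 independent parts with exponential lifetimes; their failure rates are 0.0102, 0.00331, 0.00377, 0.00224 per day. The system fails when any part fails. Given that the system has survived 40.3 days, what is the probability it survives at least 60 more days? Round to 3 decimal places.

0.310

Time to first failure ~ Exp(Σλ) with Σλ = 0.01952.
By memorylessness, P(T > 40.3+60 | T > 40.3) = P(T > 60) = e^(−0.01952·60) ≈ 0.310.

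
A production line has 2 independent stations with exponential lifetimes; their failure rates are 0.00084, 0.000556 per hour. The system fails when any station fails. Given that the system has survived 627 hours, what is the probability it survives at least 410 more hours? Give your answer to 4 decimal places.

0.5642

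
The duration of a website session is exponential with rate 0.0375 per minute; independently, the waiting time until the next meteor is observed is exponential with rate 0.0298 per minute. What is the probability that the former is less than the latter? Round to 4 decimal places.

0.5572

λ_1 = 0.0375, λ_2 = 0.0298.
For independent exponentials, P(the former < the latter) = λ_1/(λ_1+λ_2) = 0.0375/0.0673 ≈ 0.5572.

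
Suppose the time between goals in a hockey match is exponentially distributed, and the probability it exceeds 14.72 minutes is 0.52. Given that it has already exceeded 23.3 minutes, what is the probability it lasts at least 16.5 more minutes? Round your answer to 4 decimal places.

0.4805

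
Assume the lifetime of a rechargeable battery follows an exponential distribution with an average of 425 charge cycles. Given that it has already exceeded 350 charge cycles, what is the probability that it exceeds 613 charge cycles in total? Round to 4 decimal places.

The rate is λ = 1/425 = 0.00235294 per charge cycle.
The exponential is memoryless, so the remaining time is again Exp(λ): the condition X > 350 is irrelevant.
P(X > 263) = e^(−0.61882) ≈ 0.5386.

0.5386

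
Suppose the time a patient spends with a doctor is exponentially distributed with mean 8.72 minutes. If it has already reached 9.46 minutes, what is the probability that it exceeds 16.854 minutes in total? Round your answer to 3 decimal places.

0.428

The rate is λ = 1/8.72 = 0.114679 per minute.
The exponential is memoryless, so the remaining time is again Exp(λ): the condition X > 9.46 is irrelevant.
P(X > 7.394) = e^(−0.84794) ≈ 0.428.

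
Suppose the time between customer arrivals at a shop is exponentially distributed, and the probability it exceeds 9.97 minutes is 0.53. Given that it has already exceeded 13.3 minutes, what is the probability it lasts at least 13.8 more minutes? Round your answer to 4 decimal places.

From e^(−λ·9.97) = 0.53, λ = −ln(0.53)/9.97 = 0.0636789.
Memoryless: P(X > 13.3+13.8 | X > 13.3) = P(X > 13.8) = e^(−0.0636789·13.8) ≈ 0.4153.

0.4153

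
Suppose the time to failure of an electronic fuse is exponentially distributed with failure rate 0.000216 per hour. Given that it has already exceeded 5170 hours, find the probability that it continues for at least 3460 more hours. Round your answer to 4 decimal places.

The exponential is memoryless, so the remaining time is again Exp(λ): the condition X > 5170 is irrelevant.
P(X > 3460) = e^(−0.74736) ≈ 0.4736.

0.4736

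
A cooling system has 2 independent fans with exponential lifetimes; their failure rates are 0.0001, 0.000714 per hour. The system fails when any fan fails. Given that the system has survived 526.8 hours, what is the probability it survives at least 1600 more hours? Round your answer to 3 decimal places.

0.272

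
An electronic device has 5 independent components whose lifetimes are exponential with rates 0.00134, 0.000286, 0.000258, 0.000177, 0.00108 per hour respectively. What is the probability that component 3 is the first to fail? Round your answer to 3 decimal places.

0.082

The time to first failure is exponential with rate Σλ = 0.00134 + 0.000286 + 0.000258 + 0.000177 + 0.00108 = 0.003141.
P(component 3 first) = λ_3/Σλ = 0.000258/0.003141 ≈ 0.082.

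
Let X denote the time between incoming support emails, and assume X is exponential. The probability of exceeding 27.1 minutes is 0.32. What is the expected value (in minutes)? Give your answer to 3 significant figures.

23.8

e^(−λ·27.1) = 0.32 ⇒ λ = −ln(0.32)/27.1 = 0.0420455.
Mean = 1/λ = 23.7837 minutes.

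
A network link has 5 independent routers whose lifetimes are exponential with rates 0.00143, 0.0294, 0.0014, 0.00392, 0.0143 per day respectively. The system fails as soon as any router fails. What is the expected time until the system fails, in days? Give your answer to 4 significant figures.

19.82

The time to first failure is exponential with rate Σλ = 0.00143 + 0.0294 + 0.0014 + 0.00392 + 0.0143 = 0.05045.
E[min] = 1/Σλ = 1/0.05045 = 19.8216 days.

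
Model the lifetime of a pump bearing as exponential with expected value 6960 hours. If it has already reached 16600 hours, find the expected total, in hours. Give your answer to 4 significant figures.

The rate is λ = 1/6960 = 0.000143678 per hour.
By memorylessness, E[X | X > 16600] = 16600 + 1/λ = 16600 + 6960 = 23560 hours.

23560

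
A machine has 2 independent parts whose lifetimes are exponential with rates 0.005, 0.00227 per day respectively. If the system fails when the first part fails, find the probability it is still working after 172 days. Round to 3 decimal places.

0.286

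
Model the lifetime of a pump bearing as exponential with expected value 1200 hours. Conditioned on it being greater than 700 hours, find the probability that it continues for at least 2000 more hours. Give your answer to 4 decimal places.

The rate is λ = 1/1200 = 0.000833333 per hour.
By the memoryless property, P(X > 700+2000 | X > 700) = P(X > 2000).
P(X > 2000) = e^(−1.6667) ≈ 0.1889.

0.1889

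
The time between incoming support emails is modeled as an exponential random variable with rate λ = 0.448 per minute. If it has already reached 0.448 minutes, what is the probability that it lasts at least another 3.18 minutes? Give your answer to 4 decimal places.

0.2406

P(X > s+t | X > s) = e^(−λ(s+t))/e^(−λs) = e^(−λt), independent of s = 0.448.
P(X > 3.18) = e^(−1.4246) ≈ 0.2406.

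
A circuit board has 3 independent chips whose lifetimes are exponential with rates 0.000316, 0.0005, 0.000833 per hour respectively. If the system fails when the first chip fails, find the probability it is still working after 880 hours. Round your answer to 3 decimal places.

0.234

The time to first failure is exponential with rate Σλ = 0.000316 + 0.0005 + 0.000833 = 0.001649.
P(min > 880) = e^(−0.001649·880) = e^(−1.4511) ≈ 0.234.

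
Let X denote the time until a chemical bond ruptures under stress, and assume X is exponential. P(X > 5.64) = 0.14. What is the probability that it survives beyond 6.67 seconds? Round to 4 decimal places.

0.0978

e^(−λ·5.64) = 0.14 ⇒ λ = −ln(0.14)/5.64 = 0.348602.
P(X > 6.67) = e^(−0.348602·6.67) = e^(−2.3252) ≈ 0.0978.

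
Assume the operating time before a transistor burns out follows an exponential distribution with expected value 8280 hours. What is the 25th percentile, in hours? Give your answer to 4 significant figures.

The rate is λ = 1/8280 = 0.000120773 per hour.
Set 1 − e^(−λt) = 0.25, so t = −ln(0.75)/λ = 0.28768/0.000120773 ≈ 2382.01 hours.

2382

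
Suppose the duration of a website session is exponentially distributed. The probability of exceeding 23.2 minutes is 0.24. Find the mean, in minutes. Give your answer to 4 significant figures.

16.26

e^(−λ·23.2) = 0.24 ⇒ λ = −ln(0.24)/23.2 = 0.0615136.
Mean = 1/λ = 16.2566 minutes.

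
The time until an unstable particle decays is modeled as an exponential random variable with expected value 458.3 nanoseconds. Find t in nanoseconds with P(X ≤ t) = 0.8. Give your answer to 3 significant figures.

The rate is λ = 1/458.3 = 0.00218198 per nanosecond.
Set 1 − e^(−λt) = 0.8, so t = −ln(0.2)/λ = 1.6094/0.00218198 ≈ 737.605 nanoseconds.

738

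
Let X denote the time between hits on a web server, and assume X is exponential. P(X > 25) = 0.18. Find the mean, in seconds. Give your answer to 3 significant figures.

e^(−λ·25) = 0.18 ⇒ λ = −ln(0.18)/25 = 0.0685919.
Mean = 1/λ = 14.579 seconds.

14.6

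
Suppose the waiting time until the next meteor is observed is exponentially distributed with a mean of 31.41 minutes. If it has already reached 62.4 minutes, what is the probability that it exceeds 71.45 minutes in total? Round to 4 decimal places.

0.7497

The rate is λ = 1/31.41 = 0.031837 per minute.
P(X > s+t | X > s) = e^(−λ(s+t))/e^(−λs) = e^(−λt), independent of s = 62.4.
P(X > 9.05) = e^(−0.28812) ≈ 0.7497.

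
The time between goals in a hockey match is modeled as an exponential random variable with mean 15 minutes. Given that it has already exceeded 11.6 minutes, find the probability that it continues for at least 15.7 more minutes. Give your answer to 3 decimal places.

0.351

The rate is λ = 1/15 = 0.0666667 per minute.
P(X > s+t | X > s) = e^(−λ(s+t))/e^(−λs) = e^(−λt), independent of s = 11.6.
P(X > 15.7) = e^(−1.0467) ≈ 0.351.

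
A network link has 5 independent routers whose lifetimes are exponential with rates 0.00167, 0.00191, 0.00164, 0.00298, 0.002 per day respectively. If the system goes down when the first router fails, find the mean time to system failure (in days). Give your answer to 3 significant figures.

98.0

The time to first failure is exponential with rate Σλ = 0.00167 + 0.00191 + 0.00164 + 0.00298 + 0.002 = 0.0102.
E[min] = 1/Σλ = 1/0.0102 = 98.0392 days.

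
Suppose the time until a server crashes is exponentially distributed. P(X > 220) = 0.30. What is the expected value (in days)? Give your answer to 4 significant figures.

e^(−λ·220) = 0.30 ⇒ λ = −ln(0.30)/220 = 0.0054726.
Mean = 1/λ = 182.728 days.

182.7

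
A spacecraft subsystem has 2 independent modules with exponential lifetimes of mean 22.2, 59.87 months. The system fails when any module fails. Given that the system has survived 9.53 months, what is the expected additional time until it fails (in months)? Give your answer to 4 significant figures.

16.19

First-failure rate Σλ = 1/22.2 + 1/59.87 = 0.0617479.
By memorylessness the expected residual is 1/Σλ = 16.1949 months, regardless of the 9.53 already elapsed.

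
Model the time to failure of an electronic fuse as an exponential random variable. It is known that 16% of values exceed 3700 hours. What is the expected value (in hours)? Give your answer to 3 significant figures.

2020

e^(−λ·3700) = 0.16 ⇒ λ = −ln(0.16)/3700 = 0.000495292.
Mean = 1/λ = 2019.01 hours.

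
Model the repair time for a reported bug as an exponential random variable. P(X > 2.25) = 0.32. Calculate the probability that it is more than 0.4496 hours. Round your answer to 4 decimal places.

e^(−λ·2.25) = 0.32 ⇒ λ = −ln(0.32)/2.25 = 0.506415.
P(X > 0.4496) = e^(−0.506415·0.4496) = e^(−0.22768) ≈ 0.7964.

0.7964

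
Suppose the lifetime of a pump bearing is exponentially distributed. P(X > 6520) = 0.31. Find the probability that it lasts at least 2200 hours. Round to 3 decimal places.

e^(−λ·6520) = 0.31 ⇒ λ = −ln(0.31)/6520 = 0.000179629.
P(X > 2200) = e^(−0.000179629·2200) = e^(−0.39518) ≈ 0.674.

0.674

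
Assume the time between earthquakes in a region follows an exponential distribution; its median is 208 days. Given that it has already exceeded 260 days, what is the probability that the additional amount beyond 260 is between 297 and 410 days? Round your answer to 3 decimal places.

For an exponential, median = ln(2)/λ, so λ = ln 2 / 208 = 0.00333244 per day.
Memoryless: the residual past 260 is again Exp(λ).
P(297 < residual < 410) = e^(−λ·297) − e^(−λ·410) = 0.37168 − 0.25505 ≈ 0.117.

0.117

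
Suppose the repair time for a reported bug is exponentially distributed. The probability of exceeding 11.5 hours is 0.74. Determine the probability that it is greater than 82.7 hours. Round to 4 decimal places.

e^(−λ·11.5) = 0.74 ⇒ λ = −ln(0.74)/11.5 = 0.0261831.
P(X > 82.7) = e^(−0.0261831·82.7) = e^(−2.1653) ≈ 0.1147.

0.1147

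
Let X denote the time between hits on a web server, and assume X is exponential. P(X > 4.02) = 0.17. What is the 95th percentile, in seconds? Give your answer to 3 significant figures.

6.80

e^(−λ·4.02) = 0.17 ⇒ λ = −ln(0.17)/4.02 = 0.440785.
95th percentile: 1 − e^(−λt) = 0.95, t = −ln(0.05)/λ = 6.79635 seconds.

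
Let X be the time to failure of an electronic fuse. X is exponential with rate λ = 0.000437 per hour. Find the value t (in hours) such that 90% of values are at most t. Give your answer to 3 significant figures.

5270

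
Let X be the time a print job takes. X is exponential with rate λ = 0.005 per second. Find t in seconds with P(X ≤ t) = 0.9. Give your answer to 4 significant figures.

Set 1 − e^(−λt) = 0.9, so t = −ln(0.1)/λ = 2.3026/0.005 ≈ 460.517 seconds.

460.5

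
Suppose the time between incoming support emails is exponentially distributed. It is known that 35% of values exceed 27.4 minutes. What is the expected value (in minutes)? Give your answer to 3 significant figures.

26.1

e^(−λ·27.4) = 0.35 ⇒ λ = −ln(0.35)/27.4 = 0.0383147.
Mean = 1/λ = 26.0997 minutes.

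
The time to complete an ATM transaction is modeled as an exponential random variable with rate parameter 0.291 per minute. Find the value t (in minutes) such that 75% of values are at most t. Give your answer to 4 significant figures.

Set 1 − e^(−λt) = 0.75, so t = −ln(0.25)/λ = 1.3863/0.291 ≈ 4.7639 minutes.

4.764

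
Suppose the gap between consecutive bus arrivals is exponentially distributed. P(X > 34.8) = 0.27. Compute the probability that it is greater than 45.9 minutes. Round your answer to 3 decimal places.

e^(−λ·34.8) = 0.27 ⇒ λ = −ln(0.27)/34.8 = 0.0376245.
P(X > 45.9) = e^(−0.0376245·45.9) = e^(−1.727) ≈ 0.178.

0.178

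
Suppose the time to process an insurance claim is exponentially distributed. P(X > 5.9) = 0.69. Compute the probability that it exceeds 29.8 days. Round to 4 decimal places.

0.1535

e^(−λ·5.9) = 0.69 ⇒ λ = −ln(0.69)/5.9 = 0.0628921.
P(X > 29.8) = e^(−0.0628921·29.8) = e^(−1.8742) ≈ 0.1535.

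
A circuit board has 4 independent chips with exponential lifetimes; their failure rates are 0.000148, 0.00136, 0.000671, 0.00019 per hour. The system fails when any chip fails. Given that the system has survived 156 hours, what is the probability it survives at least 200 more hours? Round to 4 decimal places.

0.6226

Time to first failure ~ Exp(Σλ) with Σλ = 0.002369.
By memorylessness, P(T > 156+200 | T > 156) = P(T > 200) = e^(−0.002369·200) ≈ 0.6226.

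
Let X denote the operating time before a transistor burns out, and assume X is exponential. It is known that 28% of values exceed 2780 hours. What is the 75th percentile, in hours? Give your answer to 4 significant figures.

3027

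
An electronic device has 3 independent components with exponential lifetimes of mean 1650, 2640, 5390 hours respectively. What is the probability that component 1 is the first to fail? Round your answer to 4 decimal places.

0.5178

Rates: λ_i = 1/mean_i → 0.000606061, 0.000378788, 0.000185529; Σλ = 0.00117038.
P(component 1 first) = λ_1/Σλ = 0.000606061/0.00117038 ≈ 0.5178.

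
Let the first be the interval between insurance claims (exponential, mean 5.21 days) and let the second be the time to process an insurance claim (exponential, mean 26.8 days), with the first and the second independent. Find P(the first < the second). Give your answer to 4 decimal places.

λ_1 = 1/5.21 = 0.191939, λ_2 = 1/26.8 = 0.0373134.
For independent exponentials, P(the first < the second) = λ_1/(λ_1+λ_2) = 0.191939/0.229252 ≈ 0.8372.

0.8372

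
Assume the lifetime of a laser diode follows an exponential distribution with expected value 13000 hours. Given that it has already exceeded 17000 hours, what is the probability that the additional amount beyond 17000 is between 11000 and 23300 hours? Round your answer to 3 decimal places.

0.262

The rate is λ = 1/13000 = 0.0000769231 per hour.
Memoryless: the residual past 17000 is again Exp(λ).
P(11000 < residual < 23300) = e^(−λ·11000) − e^(−λ·23300) = 0.42906 − 0.16658 ≈ 0.262.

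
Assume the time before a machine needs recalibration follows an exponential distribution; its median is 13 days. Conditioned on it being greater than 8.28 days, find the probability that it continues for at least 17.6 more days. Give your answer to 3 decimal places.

For an exponential, median = ln(2)/λ, so λ = ln 2 / 13 = 0.053319 per day.
P(X > s+t | X > s) = e^(−λ(s+t))/e^(−λs) = e^(−λt), independent of s = 8.28.
P(X > 17.6) = e^(−0.93841) ≈ 0.391.

0.391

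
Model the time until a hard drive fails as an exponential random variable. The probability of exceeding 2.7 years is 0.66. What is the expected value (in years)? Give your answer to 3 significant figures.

6.50

e^(−λ·2.7) = 0.66 ⇒ λ = −ln(0.66)/2.7 = 0.153895.
Mean = 1/λ = 6.49795 years.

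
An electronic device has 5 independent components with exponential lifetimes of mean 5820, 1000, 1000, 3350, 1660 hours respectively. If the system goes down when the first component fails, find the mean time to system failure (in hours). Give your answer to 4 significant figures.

The first failure time is exponential with rate Σλ_i = 1/5820 + 1/1000 + 1/1000 + 1/3350 + 1/1660 = 0.00307274 per hour.
E[min] = 1/Σλ = 1/0.00307274 = 325.443 hours.

325.4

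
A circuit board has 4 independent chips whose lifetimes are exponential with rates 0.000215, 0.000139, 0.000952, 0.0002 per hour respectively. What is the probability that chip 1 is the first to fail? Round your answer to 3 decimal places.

The time to first failure is exponential with rate Σλ = 0.000215 + 0.000139 + 0.000952 + 0.0002 = 0.001506.
P(chip 1 first) = λ_1/Σλ = 0.000215/0.001506 ≈ 0.143.

0.143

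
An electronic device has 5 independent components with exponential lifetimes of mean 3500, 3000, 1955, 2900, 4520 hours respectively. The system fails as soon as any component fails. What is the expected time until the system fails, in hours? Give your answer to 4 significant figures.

The first failure time is exponential with rate Σλ_i = 1/3500 + 1/3000 + 1/1955 + 1/2900 + 1/4520 = 0.00169662 per hour.
E[min] = 1/Σλ = 1/0.00169662 = 589.406 hours.

589.4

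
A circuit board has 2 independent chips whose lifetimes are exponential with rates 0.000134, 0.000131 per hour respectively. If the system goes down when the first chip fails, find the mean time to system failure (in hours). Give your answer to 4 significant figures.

3774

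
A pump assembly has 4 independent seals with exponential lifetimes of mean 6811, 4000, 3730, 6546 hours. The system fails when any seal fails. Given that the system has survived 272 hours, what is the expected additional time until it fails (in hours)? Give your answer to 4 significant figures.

First-failure rate Σλ = 1/6811 + 1/4000 + 1/3730 + 1/6546 = 0.000817683.
By memorylessness the expected residual is 1/Σλ = 1222.97 hours, regardless of the 272 already elapsed.

1223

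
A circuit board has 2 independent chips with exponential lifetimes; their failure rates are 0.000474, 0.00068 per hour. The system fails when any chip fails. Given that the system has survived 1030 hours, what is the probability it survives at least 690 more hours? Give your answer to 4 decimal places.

Time to first failure ~ Exp(Σλ) with Σλ = 0.001154.
By memorylessness, P(T > 1030+690 | T > 1030) = P(T > 690) = e^(−0.001154·690) ≈ 0.4510.

0.4510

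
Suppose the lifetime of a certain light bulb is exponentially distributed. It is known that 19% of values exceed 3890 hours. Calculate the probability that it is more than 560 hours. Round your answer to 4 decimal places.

0.7874

e^(−λ·3890) = 0.19 ⇒ λ = −ln(0.19)/3890 = 0.000426923.
P(X > 560) = e^(−0.000426923·560) = e^(−0.23908) ≈ 0.7874.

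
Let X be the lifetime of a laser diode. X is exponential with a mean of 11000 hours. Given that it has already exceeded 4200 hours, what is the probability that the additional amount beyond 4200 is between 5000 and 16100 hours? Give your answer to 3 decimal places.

The rate is λ = 1/11000 = 0.0000909091 per hour.
Memoryless: the residual past 4200 is again Exp(λ).
P(5000 < residual < 16100) = e^(−λ·5000) − e^(−λ·16100) = 0.63474 − 0.23139 ≈ 0.403.

0.403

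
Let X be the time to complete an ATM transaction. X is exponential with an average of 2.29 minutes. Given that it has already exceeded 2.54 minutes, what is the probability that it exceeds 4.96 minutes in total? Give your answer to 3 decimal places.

0.348

The rate is λ = 1/2.29 = 0.436681 per minute.
The exponential is memoryless, so the remaining time is again Exp(λ): the condition X > 2.54 is irrelevant.
P(X > 2.42) = e^(−1.0568) ≈ 0.348.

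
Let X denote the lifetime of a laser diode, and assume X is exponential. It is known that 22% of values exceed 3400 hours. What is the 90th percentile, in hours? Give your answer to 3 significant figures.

e^(−λ·3400) = 0.22 ⇒ λ = −ln(0.22)/3400 = 0.000445332.
90th percentile: 1 − e^(−λt) = 0.9, t = −ln(0.1)/λ = 5170.49 hours.

5170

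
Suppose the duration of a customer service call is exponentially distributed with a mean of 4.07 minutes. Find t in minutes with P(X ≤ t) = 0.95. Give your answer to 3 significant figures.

12.2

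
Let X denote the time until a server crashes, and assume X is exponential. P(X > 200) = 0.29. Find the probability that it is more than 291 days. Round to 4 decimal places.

0.1651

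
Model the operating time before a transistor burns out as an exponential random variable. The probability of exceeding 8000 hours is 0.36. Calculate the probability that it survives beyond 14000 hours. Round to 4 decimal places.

e^(−λ·8000) = 0.36 ⇒ λ = −ln(0.36)/8000 = 0.000127706.
P(X > 14000) = e^(−0.000127706·14000) = e^(−1.7879) ≈ 0.1673.

0.1673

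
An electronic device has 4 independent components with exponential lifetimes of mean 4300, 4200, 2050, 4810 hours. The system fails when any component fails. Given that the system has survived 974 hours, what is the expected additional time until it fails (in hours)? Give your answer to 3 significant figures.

857

First-failure rate Σλ = 1/4300 + 1/4200 + 1/2050 + 1/4810 = 0.00116636.
By memorylessness the expected residual is 1/Σλ = 857.369 hours, regardless of the 974 already elapsed.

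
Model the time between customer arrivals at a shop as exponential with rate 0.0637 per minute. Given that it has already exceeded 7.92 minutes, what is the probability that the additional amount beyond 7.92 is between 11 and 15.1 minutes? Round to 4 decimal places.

Memoryless: the residual past 7.92 is again Exp(λ).
P(11 < residual < 15.1) = e^(−λ·11) − e^(−λ·15.1) = 0.49624 − 0.38218 ≈ 0.1141.

0.1141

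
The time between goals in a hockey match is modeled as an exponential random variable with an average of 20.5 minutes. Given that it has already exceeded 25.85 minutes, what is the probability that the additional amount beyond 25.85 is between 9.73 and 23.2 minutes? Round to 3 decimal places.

The rate is λ = 1/20.5 = 0.0487805 per minute.
Memoryless: the residual past 25.85 is again Exp(λ).
P(9.73 < residual < 23.2) = e^(−λ·9.73) − e^(−λ·23.2) = 0.62211 − 0.32248 ≈ 0.300.

0.300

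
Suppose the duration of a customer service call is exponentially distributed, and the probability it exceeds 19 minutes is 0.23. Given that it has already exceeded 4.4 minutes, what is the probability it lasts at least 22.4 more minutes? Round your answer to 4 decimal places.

0.1768

From e^(−λ·19) = 0.23, λ = −ln(0.23)/19 = 0.0773514.
Memoryless: P(X > 4.4+22.4 | X > 4.4) = P(X > 22.4) = e^(−0.0773514·22.4) ≈ 0.1768.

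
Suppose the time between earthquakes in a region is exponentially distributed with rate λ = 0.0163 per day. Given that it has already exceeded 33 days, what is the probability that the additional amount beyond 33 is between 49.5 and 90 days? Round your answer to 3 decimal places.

0.216

Memoryless: the residual past 33 is again Exp(λ).
P(49.5 < residual < 90) = e^(−λ·49.5) − e^(−λ·90) = 0.44626 − 0.23062 ≈ 0.216.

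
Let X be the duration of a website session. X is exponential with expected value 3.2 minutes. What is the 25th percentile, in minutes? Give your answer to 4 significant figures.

0.9206

The rate is λ = 1/3.2 = 0.3125 per minute.
Set 1 − e^(−λt) = 0.25, so t = −ln(0.75)/λ = 0.28768/0.3125 ≈ 0.920583 minutes.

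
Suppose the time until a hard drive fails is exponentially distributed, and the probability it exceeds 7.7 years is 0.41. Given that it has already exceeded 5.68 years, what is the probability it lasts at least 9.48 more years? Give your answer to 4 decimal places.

0.3336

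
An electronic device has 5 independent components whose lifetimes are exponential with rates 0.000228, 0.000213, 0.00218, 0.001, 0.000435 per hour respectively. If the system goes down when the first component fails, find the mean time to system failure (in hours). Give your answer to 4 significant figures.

246.5

The time to first failure is exponential with rate Σλ = 0.000228 + 0.000213 + 0.00218 + 0.001 + 0.000435 = 0.004056.
E[min] = 1/Σλ = 1/0.004056 = 246.548 hours.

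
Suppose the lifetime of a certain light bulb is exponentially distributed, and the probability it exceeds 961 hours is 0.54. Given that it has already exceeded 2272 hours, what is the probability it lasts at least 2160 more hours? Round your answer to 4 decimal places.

0.2503

From e^(−λ·961) = 0.54, λ = −ln(0.54)/961 = 0.000641193.
Memoryless: P(X > 2272+2160 | X > 2272) = P(X > 2160) = e^(−0.000641193·2160) ≈ 0.2503.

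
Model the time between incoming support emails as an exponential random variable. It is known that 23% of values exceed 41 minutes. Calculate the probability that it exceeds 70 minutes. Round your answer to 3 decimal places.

0.081

e^(−λ·41) = 0.23 ⇒ λ = −ln(0.23)/41 = 0.0358458.
P(X > 70) = e^(−0.0358458·70) = e^(−2.5092) ≈ 0.081.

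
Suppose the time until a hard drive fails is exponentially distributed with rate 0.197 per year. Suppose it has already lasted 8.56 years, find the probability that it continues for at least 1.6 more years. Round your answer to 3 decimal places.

0.730

By the memoryless property, P(X > 8.56+1.6 | X > 8.56) = P(X > 1.6).
P(X > 1.6) = e^(−0.3152) ≈ 0.730.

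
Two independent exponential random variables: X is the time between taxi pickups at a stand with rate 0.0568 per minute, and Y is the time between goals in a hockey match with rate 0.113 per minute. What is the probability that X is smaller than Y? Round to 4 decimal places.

λ_1 = 0.0568, λ_2 = 0.113.
For independent exponentials, P(X < Y) = λ_1/(λ_1+λ_2) = 0.0568/0.1698 ≈ 0.3345.

0.3345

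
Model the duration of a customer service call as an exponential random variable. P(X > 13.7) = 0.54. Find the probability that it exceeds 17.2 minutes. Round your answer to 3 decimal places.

e^(−λ·13.7) = 0.54 ⇒ λ = −ln(0.54)/13.7 = 0.0449771.
P(X > 17.2) = e^(−0.0449771·17.2) = e^(−0.77361) ≈ 0.461.

0.461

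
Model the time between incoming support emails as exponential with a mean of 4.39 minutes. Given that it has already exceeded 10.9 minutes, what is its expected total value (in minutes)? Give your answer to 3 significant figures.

15.3

The rate is λ = 1/4.39 = 0.22779 per minute.
By memorylessness, E[X | X > 10.9] = 10.9 + 1/λ = 10.9 + 4.39 = 15.29 minutes.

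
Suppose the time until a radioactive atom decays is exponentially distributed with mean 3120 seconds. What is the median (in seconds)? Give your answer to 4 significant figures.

The rate is λ = 1/3120 = 0.000320513 per second.
Set 1 − e^(−λt) = 0.5, so t = −ln(0.5)/λ = 0.69315/0.000320513 ≈ 2162.62 seconds.

2163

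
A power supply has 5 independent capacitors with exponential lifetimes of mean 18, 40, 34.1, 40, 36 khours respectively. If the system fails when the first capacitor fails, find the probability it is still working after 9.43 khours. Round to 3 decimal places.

0.216

The first failure time is exponential with rate Σλ_i = 1/18 + 1/40 + 1/34.1 + 1/40 + 1/36 = 0.162659 per khour.
P(min > 9.43) = e^(−0.162659·9.43) = e^(−1.5339) ≈ 0.216.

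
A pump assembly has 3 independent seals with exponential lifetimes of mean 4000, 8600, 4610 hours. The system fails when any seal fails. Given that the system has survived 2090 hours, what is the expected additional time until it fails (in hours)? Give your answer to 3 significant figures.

1710

First-failure rate Σλ = 1/4000 + 1/8600 + 1/4610 = 0.000583199.
By memorylessness the expected residual is 1/Σλ = 1714.68 hours, regardless of the 2090 already elapsed.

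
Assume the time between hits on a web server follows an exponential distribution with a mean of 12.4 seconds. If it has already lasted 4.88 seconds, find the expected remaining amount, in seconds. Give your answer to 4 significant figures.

The rate is λ = 1/12.4 = 0.0806452 per second.
By memorylessness, the remaining amount past any threshold is again Exp(λ) with mean 1/λ = 12.4 seconds.

12.40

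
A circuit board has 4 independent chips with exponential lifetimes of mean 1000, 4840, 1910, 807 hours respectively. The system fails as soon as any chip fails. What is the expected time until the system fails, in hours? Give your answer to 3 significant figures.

The first failure time is exponential with rate Σλ_i = 1/1000 + 1/4840 + 1/1910 + 1/807 = 0.00296933 per hour.
E[min] = 1/Σλ = 1/0.00296933 = 336.776 hours.

337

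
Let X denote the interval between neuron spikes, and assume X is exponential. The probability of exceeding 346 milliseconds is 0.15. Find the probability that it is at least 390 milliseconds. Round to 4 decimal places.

0.1178

e^(−λ·346) = 0.15 ⇒ λ = −ln(0.15)/346 = 0.00548301.
P(X > 390) = e^(−0.00548301·390) = e^(−2.1384) ≈ 0.1178.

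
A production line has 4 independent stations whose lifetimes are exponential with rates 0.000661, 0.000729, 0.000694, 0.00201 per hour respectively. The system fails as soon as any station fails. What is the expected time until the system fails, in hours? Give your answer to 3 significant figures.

244

The time to first failure is exponential with rate Σλ = 0.000661 + 0.000729 + 0.000694 + 0.00201 = 0.004094.
E[min] = 1/Σλ = 1/0.004094 = 244.26 hours.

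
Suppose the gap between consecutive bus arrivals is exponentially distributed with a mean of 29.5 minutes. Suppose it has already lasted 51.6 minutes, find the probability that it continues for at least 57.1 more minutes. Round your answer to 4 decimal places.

0.1443

The rate is λ = 1/29.5 = 0.0338983 per minute.
P(X > s+t | X > s) = e^(−λ(s+t))/e^(−λs) = e^(−λt), independent of s = 51.6.
P(X > 57.1) = e^(−1.9356) ≈ 0.1443.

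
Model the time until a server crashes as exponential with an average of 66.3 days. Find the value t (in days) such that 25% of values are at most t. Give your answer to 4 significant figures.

19.07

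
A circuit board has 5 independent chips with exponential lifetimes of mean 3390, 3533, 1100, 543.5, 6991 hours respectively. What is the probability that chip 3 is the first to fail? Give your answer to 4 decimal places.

Rates: λ_i = 1/mean_i → 0.000294985, 0.000283046, 0.000909091, 0.00183993, 0.000143041; Σλ = 0.00347009.
P(chip 3 first) = λ_3/Σλ = 0.000909091/0.00347009 ≈ 0.2620.

0.2620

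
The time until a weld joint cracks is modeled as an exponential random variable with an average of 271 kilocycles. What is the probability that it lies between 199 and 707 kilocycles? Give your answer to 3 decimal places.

The rate is λ = 1/271 = 0.00369004 per kilocycle.
P(199 < X < 707) = e^(−λ·199) − e^(−λ·707) = 0.47983 − 0.07362 ≈ 0.406.

0.406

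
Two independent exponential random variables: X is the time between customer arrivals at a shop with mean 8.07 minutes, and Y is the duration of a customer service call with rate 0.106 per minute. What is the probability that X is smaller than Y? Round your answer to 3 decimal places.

0.539

λ_1 = 1/8.07 = 0.123916, λ_2 = 0.106.
For independent exponentials, P(X < Y) = λ_1/(λ_1+λ_2) = 0.123916/0.229916 ≈ 0.539.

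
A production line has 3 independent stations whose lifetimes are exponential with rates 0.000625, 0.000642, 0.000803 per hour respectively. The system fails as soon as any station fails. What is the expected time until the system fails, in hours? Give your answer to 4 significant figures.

The time to first failure is exponential with rate Σλ = 0.000625 + 0.000642 + 0.000803 = 0.00207.
E[min] = 1/Σλ = 1/0.00207 = 483.092 hours.

483.1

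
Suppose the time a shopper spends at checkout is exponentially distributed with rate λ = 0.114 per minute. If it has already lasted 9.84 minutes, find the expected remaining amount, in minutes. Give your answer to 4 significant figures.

By memorylessness, the remaining amount past any threshold is again Exp(λ) with mean 1/λ = 8.77193 minutes.

8.772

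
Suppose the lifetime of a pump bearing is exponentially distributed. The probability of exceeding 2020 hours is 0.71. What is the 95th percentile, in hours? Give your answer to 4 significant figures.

17670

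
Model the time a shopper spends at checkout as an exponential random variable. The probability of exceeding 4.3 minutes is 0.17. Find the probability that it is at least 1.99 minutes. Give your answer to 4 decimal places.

0.4404

e^(−λ·4.3) = 0.17 ⇒ λ = −ln(0.17)/4.3 = 0.412083.
P(X > 1.99) = e^(−0.412083·1.99) = e^(−0.82005) ≈ 0.4404.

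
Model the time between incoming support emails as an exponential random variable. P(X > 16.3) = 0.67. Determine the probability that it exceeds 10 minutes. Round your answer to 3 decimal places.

e^(−λ·16.3) = 0.67 ⇒ λ = −ln(0.67)/16.3 = 0.0245692.
P(X > 10) = e^(−0.0245692·10) = e^(−0.24569) ≈ 0.782.

0.782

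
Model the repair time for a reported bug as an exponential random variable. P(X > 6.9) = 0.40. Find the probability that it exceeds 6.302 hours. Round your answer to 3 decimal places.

0.433

e^(−λ·6.9) = 0.40 ⇒ λ = −ln(0.40)/6.9 = 0.132796.
P(X > 6.302) = e^(−0.132796·6.302) = e^(−0.83688) ≈ 0.433.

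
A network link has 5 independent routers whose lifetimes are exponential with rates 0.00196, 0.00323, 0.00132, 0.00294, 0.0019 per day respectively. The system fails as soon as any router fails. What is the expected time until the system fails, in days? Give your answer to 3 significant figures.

The time to first failure is exponential with rate Σλ = 0.00196 + 0.00323 + 0.00132 + 0.00294 + 0.0019 = 0.01135.
E[min] = 1/Σλ = 1/0.01135 = 88.1057 days.

88.1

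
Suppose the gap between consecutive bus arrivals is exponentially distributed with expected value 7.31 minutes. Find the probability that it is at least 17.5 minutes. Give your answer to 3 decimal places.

0.091

The rate is λ = 1/7.31 = 0.136799 per minute.
P(X > 17.5) = e^(−λ·17.5) = e^(−2.394) ≈ 0.091.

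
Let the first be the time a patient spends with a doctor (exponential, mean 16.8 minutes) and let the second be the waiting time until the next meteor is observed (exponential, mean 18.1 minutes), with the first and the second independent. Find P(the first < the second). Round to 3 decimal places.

0.519

λ_1 = 1/16.8 = 0.0595238, λ_2 = 1/18.1 = 0.0552486.
For independent exponentials, P(the first < the second) = λ_1/(λ_1+λ_2) = 0.0595238/0.114772 ≈ 0.519.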